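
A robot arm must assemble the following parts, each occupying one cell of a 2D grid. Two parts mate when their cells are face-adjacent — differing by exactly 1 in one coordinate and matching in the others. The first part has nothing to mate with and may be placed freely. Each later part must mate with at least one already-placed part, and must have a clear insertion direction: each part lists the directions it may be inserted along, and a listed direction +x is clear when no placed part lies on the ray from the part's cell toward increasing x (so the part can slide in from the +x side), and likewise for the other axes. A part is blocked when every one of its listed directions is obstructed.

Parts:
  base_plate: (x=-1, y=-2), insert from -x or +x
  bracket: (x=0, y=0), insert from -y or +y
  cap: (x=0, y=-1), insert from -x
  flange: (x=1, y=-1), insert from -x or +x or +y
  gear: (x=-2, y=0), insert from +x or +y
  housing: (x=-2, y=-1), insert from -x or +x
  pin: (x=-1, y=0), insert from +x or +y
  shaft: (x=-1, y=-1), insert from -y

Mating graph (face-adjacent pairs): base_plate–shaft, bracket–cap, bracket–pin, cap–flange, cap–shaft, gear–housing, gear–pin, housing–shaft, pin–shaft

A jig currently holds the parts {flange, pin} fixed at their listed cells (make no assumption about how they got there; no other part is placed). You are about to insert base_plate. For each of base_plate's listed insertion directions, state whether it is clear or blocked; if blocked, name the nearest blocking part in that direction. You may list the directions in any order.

-x: ray from base_plate(-1, -2) has no placed part ⇒ clear
+x: ray from base_plate(-1, -2) has no placed part ⇒ clear

+x: clear; -x: clear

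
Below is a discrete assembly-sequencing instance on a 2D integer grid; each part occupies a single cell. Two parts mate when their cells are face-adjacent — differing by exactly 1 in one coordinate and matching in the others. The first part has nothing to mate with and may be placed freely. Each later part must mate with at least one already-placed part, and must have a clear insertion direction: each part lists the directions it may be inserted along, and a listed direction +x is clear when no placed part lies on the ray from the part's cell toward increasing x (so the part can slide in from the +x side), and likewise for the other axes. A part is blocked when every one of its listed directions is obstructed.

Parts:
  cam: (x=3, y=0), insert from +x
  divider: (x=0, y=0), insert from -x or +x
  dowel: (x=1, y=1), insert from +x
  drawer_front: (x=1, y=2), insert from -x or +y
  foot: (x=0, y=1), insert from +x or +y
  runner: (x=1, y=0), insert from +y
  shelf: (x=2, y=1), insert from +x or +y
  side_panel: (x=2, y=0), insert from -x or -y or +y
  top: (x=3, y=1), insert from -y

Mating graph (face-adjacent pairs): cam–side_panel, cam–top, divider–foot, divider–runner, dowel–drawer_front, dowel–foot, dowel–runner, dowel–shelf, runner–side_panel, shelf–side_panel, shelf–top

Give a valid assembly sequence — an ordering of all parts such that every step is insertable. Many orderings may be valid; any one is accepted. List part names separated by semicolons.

1. runner@(1, 0) [+y clear] — {runner}
2. divider@(0, 0) [-x clear] — {divider, runner}
3. dowel@(1, 1) [+x clear] — {divider, dowel, runner}
4. side_panel@(2, 0) [-y clear] — {divider, dowel, runner, side_panel}
5. foot@(0, 1) [+y clear] — {divider, dowel, foot, runner, side_panel}
6. drawer_front@(1, 2) [-x clear] — {divider, dowel, drawer_front, foot, runner, side_panel}
7. shelf@(2, 1) [+x clear] — {divider, dowel, drawer_front, foot, runner, shelf, side_panel}
8. top@(3, 1) [-y clear] — {divider, dowel, drawer_front, foot, runner, shelf, side_panel, top}
9. cam@(3, 0) [+x clear] — {cam, divider, dowel, drawer_front, foot, runner, shelf, side_panel, top}

runner; divider; dowel; side_panel; foot; drawer_front; shelf; top; cam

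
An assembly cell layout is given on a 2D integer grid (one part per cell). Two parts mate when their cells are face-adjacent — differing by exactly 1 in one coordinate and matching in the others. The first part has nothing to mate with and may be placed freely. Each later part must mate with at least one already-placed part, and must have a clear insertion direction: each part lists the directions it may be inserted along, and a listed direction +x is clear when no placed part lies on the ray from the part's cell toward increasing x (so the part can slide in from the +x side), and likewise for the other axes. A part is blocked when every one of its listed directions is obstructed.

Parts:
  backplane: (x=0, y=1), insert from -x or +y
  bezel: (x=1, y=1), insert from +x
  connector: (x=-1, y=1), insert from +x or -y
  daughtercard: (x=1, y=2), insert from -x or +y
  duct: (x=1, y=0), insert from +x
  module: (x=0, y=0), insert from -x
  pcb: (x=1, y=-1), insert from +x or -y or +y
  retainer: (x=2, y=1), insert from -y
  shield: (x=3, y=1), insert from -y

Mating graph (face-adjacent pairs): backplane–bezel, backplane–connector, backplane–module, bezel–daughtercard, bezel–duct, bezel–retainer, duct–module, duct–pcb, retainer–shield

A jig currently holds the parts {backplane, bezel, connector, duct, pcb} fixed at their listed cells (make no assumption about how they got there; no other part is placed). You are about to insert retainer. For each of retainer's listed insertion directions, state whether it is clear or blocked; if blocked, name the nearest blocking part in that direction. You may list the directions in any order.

-y: ray from retainer(2, 1) has no placed part ⇒ clear

-y: clear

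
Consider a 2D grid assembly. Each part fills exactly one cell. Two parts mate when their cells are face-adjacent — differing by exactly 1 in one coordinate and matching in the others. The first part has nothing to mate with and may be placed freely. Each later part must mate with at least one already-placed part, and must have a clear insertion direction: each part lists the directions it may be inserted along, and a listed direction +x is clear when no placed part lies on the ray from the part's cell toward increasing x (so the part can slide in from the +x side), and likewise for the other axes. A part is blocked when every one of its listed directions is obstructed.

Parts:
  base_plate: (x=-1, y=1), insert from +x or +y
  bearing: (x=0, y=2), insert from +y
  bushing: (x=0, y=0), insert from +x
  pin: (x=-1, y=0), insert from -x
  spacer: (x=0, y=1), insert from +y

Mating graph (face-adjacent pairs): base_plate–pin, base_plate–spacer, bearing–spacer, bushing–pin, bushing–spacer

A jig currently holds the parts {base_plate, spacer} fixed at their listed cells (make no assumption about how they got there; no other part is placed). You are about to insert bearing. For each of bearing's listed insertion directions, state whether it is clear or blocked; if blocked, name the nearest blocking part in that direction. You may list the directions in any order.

+y: ray from bearing(0, 2) has no placed part ⇒ clear

+y: clear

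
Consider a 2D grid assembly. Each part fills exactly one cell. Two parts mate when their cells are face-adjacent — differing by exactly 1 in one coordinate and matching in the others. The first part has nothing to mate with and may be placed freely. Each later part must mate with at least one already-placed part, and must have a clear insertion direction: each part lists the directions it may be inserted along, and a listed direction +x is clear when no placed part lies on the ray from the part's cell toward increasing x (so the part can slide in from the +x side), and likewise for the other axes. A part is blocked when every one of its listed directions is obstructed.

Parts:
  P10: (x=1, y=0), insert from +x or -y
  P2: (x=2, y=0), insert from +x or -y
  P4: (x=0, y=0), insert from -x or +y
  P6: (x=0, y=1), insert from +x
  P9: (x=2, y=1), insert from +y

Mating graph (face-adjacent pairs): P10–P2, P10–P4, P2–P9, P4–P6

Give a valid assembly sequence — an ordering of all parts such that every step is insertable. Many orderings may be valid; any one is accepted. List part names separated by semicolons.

1. P4@(0, 0) [-x clear] — {P4}
2. P10@(1, 0) [+x clear] — {P10, P4}
3. P2@(2, 0) [+x clear] — {P10, P2, P4}
4. P6@(0, 1) [+x clear] — {P10, P2, P4, P6}
5. P9@(2, 1) [+y clear] — {P10, P2, P4, P6, P9}

P4; P10; P2; P6; P9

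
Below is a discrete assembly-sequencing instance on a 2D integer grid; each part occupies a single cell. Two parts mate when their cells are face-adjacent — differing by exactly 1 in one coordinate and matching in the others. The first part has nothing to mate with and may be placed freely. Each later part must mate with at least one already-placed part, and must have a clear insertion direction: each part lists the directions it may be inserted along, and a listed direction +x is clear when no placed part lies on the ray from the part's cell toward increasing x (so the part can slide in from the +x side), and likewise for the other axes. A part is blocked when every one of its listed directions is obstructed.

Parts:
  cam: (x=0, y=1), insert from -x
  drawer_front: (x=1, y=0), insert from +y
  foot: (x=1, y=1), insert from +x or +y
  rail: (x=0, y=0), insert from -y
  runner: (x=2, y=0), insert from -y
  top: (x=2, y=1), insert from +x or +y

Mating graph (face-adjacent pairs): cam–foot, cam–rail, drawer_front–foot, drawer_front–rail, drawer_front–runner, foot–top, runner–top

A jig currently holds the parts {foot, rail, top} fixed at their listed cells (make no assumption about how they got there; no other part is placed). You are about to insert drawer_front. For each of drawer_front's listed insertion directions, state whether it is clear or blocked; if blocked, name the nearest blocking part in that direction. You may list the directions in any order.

+y: nearest on ray is foot@(1, 1) ⇒ blocked

+y: blocked by foot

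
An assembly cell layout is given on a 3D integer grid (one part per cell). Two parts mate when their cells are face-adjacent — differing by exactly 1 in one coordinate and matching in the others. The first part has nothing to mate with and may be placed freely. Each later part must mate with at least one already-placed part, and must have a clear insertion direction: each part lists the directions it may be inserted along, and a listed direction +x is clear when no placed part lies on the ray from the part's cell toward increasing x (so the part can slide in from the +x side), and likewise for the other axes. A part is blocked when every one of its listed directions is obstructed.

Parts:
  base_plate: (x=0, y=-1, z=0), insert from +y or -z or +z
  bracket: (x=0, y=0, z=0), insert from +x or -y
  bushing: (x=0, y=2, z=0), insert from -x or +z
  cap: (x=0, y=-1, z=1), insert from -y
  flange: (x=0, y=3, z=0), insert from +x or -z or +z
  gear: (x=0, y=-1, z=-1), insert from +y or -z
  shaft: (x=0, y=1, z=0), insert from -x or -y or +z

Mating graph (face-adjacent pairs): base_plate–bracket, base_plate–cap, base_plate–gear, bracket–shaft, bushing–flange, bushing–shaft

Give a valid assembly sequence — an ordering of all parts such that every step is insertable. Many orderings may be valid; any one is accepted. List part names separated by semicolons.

gear; base_plate; bracket; cap; shaft; bushing; flange

1. gear@(0, -1, -1) [+y clear] — {gear}
2. base_plate@(0, -1, 0) [+y clear] — {base_plate, gear}
3. bracket@(0, 0, 0) [+x clear] — {base_plate, bracket, gear}
4. cap@(0, -1, 1) [-y clear] — {base_plate, bracket, cap, gear}
5. shaft@(0, 1, 0) [-x clear] — {base_plate, bracket, cap, gear, shaft}
6. bushing@(0, 2, 0) [-x clear] — {base_plate, bracket, bushing, cap, gear, shaft}
7. flange@(0, 3, 0) [+x clear] — {base_plate, bracket, bushing, cap, flange, gear, shaft}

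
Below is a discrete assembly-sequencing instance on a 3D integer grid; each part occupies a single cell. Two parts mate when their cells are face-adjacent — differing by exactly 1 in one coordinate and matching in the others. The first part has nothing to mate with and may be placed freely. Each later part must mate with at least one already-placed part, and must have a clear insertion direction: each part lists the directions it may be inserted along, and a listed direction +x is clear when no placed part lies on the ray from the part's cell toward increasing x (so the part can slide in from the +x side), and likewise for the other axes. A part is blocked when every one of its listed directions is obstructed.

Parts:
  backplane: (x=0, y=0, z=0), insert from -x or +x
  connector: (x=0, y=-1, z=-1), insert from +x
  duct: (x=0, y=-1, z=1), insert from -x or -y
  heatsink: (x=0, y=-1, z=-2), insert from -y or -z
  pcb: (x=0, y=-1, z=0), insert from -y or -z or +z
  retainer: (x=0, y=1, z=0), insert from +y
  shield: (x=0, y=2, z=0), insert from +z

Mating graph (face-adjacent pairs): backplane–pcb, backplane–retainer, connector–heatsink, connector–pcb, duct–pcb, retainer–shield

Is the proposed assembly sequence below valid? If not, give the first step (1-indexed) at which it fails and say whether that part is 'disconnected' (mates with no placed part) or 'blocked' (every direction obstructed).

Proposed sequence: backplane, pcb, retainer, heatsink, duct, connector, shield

1. backplane@(0, 0, 0) [-x clear] — {backplane}
2. pcb@(0, -1, 0) [-y clear] — {backplane, pcb}
3. retainer@(0, 1, 0) [+y clear] — {backplane, pcb, retainer}
4. heatsink@(0, -1, -2) — no placed neighbour ⇒ disconnected

Invalid at step 4 (disconnected)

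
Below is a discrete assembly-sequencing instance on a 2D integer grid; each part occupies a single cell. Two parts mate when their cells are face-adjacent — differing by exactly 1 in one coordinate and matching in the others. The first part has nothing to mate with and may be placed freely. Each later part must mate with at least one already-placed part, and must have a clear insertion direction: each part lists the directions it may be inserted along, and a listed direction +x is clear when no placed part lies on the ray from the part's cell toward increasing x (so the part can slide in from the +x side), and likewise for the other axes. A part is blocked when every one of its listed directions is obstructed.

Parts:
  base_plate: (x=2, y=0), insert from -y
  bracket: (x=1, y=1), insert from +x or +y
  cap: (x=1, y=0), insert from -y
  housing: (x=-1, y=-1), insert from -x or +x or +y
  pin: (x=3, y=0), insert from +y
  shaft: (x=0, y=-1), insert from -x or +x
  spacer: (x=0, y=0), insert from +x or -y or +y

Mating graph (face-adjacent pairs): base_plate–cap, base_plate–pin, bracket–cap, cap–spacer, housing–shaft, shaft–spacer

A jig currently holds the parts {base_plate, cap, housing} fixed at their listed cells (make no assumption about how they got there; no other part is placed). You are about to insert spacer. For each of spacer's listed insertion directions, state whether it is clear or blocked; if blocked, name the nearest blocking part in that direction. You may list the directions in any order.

+x: blocked by cap; +y: clear; -y: clear

+x: nearest on ray is cap@(1, 0) ⇒ blocked
-y: ray from spacer(0, 0) has no placed part ⇒ clear
+y: ray from spacer(0, 0) has no placed part ⇒ clear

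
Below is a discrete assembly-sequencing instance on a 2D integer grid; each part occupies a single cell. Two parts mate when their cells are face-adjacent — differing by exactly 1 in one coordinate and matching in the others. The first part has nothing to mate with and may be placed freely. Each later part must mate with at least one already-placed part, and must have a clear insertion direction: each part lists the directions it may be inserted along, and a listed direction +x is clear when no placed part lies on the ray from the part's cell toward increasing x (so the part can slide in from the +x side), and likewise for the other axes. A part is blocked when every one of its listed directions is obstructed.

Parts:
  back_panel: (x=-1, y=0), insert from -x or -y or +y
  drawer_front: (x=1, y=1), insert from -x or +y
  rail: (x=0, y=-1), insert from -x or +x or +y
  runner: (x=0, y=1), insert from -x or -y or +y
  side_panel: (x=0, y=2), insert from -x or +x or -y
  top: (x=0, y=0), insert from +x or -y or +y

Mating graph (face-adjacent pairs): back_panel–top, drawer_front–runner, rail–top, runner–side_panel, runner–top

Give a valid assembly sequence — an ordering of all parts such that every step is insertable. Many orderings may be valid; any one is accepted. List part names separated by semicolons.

1. back_panel@(-1, 0) [-x clear] — {back_panel}
2. top@(0, 0) [+x clear] — {back_panel, top}
3. rail@(0, -1) [-x clear] — {back_panel, rail, top}
4. runner@(0, 1) [-x clear] — {back_panel, rail, runner, top}
5. drawer_front@(1, 1) [+y clear] — {back_panel, drawer_front, rail, runner, top}
6. side_panel@(0, 2) [-x clear] — {back_panel, drawer_front, rail, runner, side_panel, top}

back_panel; top; rail; runner; drawer_front; side_panel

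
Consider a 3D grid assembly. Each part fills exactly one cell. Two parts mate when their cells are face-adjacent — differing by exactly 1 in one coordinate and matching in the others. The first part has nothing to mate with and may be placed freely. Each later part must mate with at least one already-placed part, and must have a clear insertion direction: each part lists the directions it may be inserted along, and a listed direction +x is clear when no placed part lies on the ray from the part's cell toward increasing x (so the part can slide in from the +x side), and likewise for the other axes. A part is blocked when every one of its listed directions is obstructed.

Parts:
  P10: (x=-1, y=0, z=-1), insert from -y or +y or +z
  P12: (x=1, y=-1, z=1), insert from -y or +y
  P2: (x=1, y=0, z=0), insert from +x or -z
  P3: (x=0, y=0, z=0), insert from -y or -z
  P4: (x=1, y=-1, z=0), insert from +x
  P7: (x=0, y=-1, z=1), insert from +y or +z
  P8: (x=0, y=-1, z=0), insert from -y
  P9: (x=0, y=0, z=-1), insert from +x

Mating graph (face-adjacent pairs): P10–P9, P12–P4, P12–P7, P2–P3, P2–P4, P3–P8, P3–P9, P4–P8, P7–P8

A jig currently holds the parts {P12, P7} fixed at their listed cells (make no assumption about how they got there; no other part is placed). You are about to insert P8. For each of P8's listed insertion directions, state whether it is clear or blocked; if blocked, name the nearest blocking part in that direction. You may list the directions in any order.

-y: clear

-y: ray from P8(0, -1, 0) has no placed part ⇒ clear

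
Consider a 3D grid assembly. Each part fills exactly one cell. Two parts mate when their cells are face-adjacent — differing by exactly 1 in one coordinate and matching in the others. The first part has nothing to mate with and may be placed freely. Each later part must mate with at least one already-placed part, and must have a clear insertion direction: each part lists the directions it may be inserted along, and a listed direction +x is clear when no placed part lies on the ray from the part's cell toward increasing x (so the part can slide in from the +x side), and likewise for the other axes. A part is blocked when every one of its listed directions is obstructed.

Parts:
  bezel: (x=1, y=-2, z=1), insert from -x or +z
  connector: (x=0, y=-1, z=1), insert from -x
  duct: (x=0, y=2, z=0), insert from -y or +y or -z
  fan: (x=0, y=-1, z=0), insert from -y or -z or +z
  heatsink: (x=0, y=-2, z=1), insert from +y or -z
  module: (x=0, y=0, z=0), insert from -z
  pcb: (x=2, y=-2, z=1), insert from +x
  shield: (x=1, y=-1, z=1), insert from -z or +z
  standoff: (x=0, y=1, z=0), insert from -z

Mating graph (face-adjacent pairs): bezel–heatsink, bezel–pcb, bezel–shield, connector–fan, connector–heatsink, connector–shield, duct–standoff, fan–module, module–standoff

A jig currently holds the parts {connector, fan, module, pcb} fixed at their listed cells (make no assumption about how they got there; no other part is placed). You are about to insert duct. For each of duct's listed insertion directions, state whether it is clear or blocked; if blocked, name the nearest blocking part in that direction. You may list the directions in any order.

-y: nearest on ray is module@(0, 0, 0) ⇒ blocked
+y: ray from duct(0, 2, 0) has no placed part ⇒ clear
-z: ray from duct(0, 2, 0) has no placed part ⇒ clear

+y: clear; -y: blocked by module; -z: clear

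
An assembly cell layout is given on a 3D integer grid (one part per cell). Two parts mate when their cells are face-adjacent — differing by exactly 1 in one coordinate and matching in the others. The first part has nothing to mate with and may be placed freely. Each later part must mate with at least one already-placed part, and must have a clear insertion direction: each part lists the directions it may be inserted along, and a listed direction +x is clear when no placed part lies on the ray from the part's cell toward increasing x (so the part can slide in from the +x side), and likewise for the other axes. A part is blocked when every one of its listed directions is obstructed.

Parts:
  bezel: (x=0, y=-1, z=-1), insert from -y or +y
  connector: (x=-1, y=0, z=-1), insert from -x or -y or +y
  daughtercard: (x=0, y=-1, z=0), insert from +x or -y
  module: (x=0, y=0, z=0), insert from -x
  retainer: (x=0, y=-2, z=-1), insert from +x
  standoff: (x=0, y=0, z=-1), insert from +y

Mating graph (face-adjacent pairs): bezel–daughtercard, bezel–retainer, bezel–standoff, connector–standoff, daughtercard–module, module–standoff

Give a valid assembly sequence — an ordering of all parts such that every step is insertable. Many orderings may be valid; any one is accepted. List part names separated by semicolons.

1. bezel@(0, -1, -1) [-y clear] — {bezel}
2. standoff@(0, 0, -1) [+y clear] — {bezel, standoff}
3. connector@(-1, 0, -1) [-x clear] — {bezel, connector, standoff}
4. daughtercard@(0, -1, 0) [+x clear] — {bezel, connector, daughtercard, standoff}
5. module@(0, 0, 0) [-x clear] — {bezel, connector, daughtercard, module, standoff}
6. retainer@(0, -2, -1) [+x clear] — {bezel, connector, daughtercard, module, retainer, standoff}

bezel; standoff; connector; daughtercard; module; retainer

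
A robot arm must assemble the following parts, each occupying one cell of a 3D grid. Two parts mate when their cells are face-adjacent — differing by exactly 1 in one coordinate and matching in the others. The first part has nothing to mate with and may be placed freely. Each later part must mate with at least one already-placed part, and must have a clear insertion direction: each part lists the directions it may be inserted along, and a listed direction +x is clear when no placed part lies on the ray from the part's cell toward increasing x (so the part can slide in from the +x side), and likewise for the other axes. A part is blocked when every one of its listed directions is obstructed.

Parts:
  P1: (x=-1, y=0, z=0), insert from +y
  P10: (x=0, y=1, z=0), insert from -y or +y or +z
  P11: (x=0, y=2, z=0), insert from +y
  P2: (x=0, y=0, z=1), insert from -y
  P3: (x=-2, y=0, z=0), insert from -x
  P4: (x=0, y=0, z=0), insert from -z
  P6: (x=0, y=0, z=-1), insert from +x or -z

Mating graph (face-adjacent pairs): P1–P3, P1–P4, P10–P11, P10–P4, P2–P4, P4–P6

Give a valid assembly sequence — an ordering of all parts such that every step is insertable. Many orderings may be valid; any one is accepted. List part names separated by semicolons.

P11; P10; P4; P6; P2; P1; P3

1. P11@(0, 2, 0) [+y clear] — {P11}
2. P10@(0, 1, 0) [-y clear] — {P10, P11}
3. P4@(0, 0, 0) [-z clear] — {P10, P11, P4}
4. P6@(0, 0, -1) [+x clear] — {P10, P11, P4, P6}
5. P2@(0, 0, 1) [-y clear] — {P10, P11, P2, P4, P6}
6. P1@(-1, 0, 0) [+y clear] — {P1, P10, P11, P2, P4, P6}
7. P3@(-2, 0, 0) [-x clear] — {P1, P10, P11, P2, P3, P4, P6}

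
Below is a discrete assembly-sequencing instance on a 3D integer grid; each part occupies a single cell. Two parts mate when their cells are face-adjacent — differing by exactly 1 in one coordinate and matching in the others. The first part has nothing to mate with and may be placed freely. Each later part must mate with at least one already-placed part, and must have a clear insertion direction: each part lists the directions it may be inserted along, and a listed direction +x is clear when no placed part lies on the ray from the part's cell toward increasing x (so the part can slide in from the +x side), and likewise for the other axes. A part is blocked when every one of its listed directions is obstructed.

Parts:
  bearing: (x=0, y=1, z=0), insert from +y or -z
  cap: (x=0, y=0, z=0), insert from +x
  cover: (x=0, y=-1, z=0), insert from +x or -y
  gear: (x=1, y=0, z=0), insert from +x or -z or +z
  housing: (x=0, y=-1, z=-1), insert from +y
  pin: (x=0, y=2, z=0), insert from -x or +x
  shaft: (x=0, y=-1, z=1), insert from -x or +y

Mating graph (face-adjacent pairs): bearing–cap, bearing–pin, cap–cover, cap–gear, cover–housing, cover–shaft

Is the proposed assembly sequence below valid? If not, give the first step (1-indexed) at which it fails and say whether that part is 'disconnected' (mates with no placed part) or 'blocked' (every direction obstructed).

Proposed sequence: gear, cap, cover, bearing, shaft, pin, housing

1. gear@(1, 0, 0) [+x clear] — {gear}
2. cap@(0, 0, 0) — +x all obstructed ⇒ blocked

Invalid at step 2 (blocked)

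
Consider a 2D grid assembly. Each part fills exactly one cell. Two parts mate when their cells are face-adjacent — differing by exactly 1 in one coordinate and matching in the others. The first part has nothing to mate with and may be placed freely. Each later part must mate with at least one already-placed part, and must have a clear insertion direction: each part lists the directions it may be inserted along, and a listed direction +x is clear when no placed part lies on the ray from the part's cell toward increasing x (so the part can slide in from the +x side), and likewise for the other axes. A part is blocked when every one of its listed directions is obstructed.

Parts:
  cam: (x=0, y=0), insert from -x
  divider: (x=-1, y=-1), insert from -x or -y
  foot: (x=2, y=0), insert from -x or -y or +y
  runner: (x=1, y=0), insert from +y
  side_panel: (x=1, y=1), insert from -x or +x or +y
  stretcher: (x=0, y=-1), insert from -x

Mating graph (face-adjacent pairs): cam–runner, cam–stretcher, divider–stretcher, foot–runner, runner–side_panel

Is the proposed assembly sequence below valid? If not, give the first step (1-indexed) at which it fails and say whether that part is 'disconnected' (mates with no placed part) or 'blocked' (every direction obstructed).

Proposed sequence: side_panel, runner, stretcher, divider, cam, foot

Invalid at step 2 (blocked)

1. side_panel@(1, 1) [-x clear] — {side_panel}
2. runner@(1, 0) — +y all obstructed ⇒ blocked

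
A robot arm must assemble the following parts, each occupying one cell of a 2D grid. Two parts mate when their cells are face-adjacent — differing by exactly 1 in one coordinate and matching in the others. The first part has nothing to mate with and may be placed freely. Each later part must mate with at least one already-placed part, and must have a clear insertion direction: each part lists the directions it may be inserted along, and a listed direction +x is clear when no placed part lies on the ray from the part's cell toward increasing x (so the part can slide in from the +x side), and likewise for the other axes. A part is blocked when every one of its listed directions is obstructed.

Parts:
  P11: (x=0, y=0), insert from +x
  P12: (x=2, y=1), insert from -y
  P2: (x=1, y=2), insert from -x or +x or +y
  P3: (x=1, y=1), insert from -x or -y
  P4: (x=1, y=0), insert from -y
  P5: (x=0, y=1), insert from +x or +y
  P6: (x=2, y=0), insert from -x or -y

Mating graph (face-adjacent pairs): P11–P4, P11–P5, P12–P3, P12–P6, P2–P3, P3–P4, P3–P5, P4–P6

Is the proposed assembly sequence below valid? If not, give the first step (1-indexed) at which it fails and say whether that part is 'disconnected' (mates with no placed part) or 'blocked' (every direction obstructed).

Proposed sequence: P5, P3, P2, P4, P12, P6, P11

1. P5@(0, 1) [+x clear] — {P5}
2. P3@(1, 1) [-y clear] — {P3, P5}
3. P2@(1, 2) [-x clear] — {P2, P3, P5}
4. P4@(1, 0) [-y clear] — {P2, P3, P4, P5}
5. P12@(2, 1) [-y clear] — {P12, P2, P3, P4, P5}
6. P6@(2, 0) [-y clear] — {P12, P2, P3, P4, P5, P6}
7. P11@(0, 0) — +x all obstructed ⇒ blocked

Invalid at step 7 (blocked)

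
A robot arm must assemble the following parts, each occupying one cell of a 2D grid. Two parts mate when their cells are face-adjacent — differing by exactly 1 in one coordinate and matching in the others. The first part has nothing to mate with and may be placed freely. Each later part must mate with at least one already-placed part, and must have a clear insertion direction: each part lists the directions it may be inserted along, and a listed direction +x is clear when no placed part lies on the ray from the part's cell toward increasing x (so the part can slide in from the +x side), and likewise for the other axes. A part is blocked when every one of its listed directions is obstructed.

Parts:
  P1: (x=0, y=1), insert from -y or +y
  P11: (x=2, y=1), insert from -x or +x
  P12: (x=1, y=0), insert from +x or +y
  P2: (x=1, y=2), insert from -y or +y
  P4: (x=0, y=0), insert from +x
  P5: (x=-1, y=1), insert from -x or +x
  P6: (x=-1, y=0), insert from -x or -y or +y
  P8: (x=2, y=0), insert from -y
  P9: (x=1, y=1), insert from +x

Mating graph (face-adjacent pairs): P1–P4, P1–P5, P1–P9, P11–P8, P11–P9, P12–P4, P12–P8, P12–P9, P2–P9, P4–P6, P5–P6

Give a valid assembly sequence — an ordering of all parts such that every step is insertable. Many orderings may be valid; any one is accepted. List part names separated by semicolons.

P5; P1; P4; P9; P11; P6; P12; P8; P2

1. P5@(-1, 1) [-x clear] — {P5}
2. P1@(0, 1) [-y clear] — {P1, P5}
3. P4@(0, 0) [+x clear] — {P1, P4, P5}
4. P9@(1, 1) [+x clear] — {P1, P4, P5, P9}
5. P11@(2, 1) [+x clear] — {P1, P11, P4, P5, P9}
6. P6@(-1, 0) [-x clear] — {P1, P11, P4, P5, P6, P9}
7. P12@(1, 0) [+x clear] — {P1, P11, P12, P4, P5, P6, P9}
8. P8@(2, 0) [-y clear] — {P1, P11, P12, P4, P5, P6, P8, P9}
9. P2@(1, 2) [+y clear] — {P1, P11, P12, P2, P4, P5, P6, P8, P9}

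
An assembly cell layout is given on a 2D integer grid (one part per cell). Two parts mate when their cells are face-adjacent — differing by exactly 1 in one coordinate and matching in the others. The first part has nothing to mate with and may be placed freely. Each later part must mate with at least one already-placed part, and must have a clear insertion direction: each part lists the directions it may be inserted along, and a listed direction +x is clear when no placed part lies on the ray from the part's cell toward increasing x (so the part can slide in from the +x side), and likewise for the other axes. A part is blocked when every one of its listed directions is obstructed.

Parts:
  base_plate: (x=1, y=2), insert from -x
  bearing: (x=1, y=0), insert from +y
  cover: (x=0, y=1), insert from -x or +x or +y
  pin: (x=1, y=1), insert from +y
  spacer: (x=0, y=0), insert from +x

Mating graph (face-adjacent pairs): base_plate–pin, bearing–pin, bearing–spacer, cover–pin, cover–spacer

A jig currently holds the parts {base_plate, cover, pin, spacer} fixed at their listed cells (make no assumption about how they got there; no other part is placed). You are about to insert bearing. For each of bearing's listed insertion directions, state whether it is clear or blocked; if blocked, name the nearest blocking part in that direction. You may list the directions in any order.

+y: nearest on ray is pin@(1, 1) ⇒ blocked

+y: blocked by pin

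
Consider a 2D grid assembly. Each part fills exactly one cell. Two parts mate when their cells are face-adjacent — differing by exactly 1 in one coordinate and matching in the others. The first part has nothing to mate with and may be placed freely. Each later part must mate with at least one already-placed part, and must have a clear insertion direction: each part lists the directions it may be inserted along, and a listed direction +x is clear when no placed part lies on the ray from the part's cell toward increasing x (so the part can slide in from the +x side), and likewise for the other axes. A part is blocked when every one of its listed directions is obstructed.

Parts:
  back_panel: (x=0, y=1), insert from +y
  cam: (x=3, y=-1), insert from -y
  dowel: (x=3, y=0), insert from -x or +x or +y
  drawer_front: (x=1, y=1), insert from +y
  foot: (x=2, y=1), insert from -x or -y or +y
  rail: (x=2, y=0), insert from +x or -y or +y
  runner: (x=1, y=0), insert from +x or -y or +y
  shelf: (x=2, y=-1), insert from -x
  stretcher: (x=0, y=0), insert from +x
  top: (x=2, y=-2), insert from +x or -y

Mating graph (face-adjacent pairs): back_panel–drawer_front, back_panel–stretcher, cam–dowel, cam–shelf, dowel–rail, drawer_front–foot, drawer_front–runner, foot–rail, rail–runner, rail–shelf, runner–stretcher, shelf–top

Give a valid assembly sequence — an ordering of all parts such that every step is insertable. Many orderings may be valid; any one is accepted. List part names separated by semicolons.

1. stretcher@(0, 0) [+x clear] — {stretcher}
2. back_panel@(0, 1) [+y clear] — {back_panel, stretcher}
3. drawer_front@(1, 1) [+y clear] — {back_panel, drawer_front, stretcher}
4. foot@(2, 1) [-y clear] — {back_panel, drawer_front, foot, stretcher}
5. rail@(2, 0) [+x clear] — {back_panel, drawer_front, foot, rail, stretcher}
6. shelf@(2, -1) [-x clear] — {back_panel, drawer_front, foot, rail, shelf, stretcher}
7. dowel@(3, 0) [+x clear] — {back_panel, dowel, drawer_front, foot, rail, shelf, stretcher}
8. cam@(3, -1) [-y clear] — {back_panel, cam, dowel, drawer_front, foot, rail, shelf, stretcher}
9. runner@(1, 0) [-y clear] — {back_panel, cam, dowel, drawer_front, foot, rail, runner, shelf, stretcher}
10. top@(2, -2) [+x clear] — {back_panel, cam, dowel, drawer_front, foot, rail, runner, shelf, stretcher, top}

stretcher; back_panel; drawer_front; foot; rail; shelf; dowel; cam; runner; top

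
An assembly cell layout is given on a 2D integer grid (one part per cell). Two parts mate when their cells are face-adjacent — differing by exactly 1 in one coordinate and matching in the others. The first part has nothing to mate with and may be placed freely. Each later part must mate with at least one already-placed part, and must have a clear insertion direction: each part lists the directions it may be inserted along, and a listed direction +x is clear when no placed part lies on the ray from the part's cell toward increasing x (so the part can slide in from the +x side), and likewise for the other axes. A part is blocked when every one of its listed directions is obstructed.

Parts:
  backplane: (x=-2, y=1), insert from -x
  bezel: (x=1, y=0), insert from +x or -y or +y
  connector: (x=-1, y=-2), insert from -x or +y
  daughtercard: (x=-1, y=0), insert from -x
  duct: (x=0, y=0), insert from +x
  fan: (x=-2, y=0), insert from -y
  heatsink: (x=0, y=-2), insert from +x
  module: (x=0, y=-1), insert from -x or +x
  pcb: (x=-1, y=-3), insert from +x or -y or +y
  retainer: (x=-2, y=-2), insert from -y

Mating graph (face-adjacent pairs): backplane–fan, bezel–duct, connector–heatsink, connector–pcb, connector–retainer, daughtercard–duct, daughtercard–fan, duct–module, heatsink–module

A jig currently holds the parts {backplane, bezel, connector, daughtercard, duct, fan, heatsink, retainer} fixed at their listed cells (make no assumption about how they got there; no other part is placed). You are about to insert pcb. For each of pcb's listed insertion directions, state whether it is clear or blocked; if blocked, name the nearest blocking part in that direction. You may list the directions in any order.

+x: clear; +y: blocked by connector; -y: clear

+x: ray from pcb(-1, -3) has no placed part ⇒ clear
-y: ray from pcb(-1, -3) has no placed part ⇒ clear
+y: nearest on ray is connector@(-1, -2) ⇒ blocked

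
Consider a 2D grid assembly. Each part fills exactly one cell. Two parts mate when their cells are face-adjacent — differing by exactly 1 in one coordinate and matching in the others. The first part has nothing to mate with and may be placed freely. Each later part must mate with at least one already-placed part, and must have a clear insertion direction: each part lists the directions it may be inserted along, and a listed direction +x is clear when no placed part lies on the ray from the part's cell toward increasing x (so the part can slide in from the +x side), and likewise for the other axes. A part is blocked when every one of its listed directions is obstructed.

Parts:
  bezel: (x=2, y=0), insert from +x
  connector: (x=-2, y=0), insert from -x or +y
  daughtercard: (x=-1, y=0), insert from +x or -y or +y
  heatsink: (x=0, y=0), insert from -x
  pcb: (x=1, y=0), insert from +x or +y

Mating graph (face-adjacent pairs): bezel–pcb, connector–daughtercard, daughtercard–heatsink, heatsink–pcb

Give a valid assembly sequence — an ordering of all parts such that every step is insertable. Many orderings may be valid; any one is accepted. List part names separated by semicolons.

bezel; pcb; heatsink; daughtercard; connector

1. bezel@(2, 0) [+x clear] — {bezel}
2. pcb@(1, 0) [+y clear] — {bezel, pcb}
3. heatsink@(0, 0) [-x clear] — {bezel, heatsink, pcb}
4. daughtercard@(-1, 0) [-y clear] — {bezel, daughtercard, heatsink, pcb}
5. connector@(-2, 0) [-x clear] — {bezel, connector, daughtercard, heatsink, pcb}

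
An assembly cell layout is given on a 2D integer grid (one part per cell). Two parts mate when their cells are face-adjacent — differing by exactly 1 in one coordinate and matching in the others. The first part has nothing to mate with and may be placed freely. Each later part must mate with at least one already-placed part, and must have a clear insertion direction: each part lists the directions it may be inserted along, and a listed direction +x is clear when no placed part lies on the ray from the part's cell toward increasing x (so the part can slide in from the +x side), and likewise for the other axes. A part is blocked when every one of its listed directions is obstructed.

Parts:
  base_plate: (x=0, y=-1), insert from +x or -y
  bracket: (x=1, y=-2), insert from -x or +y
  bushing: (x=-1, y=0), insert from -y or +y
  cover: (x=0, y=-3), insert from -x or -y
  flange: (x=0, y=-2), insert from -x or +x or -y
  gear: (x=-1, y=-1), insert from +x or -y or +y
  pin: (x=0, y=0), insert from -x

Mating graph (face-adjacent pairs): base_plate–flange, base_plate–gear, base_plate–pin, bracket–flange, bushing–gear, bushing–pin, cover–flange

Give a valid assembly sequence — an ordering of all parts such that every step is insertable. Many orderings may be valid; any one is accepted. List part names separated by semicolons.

1. cover@(0, -3) [-x clear] — {cover}
2. flange@(0, -2) [-x clear] — {cover, flange}
3. base_plate@(0, -1) [+x clear] — {base_plate, cover, flange}
4. pin@(0, 0) [-x clear] — {base_plate, cover, flange, pin}
5. bushing@(-1, 0) [-y clear] — {base_plate, bushing, cover, flange, pin}
6. gear@(-1, -1) [-y clear] — {base_plate, bushing, cover, flange, gear, pin}
7. bracket@(1, -2) [+y clear] — {base_plate, bracket, bushing, cover, flange, gear, pin}

cover; flange; base_plate; pin; bushing; gear; bracket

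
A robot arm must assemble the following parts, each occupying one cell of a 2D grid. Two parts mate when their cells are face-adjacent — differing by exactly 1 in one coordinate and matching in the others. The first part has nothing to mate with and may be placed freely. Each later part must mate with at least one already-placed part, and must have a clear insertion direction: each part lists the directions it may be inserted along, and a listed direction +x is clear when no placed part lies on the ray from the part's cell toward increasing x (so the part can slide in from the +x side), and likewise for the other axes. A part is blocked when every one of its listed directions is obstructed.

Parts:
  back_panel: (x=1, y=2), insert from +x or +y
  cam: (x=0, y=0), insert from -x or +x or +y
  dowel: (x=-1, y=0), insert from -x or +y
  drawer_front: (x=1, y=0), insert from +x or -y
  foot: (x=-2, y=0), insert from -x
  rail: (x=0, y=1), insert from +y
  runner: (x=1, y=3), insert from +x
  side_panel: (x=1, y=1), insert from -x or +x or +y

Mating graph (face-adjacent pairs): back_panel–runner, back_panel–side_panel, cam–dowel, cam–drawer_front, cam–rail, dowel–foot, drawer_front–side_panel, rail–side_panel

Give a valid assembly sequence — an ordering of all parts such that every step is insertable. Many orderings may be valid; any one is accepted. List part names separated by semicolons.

1. rail@(0, 1) [+y clear] — {rail}
2. cam@(0, 0) [-x clear] — {cam, rail}
3. dowel@(-1, 0) [-x clear] — {cam, dowel, rail}
4. foot@(-2, 0) [-x clear] — {cam, dowel, foot, rail}
5. drawer_front@(1, 0) [+x clear] — {cam, dowel, drawer_front, foot, rail}
6. side_panel@(1, 1) [+x clear] — {cam, dowel, drawer_front, foot, rail, side_panel}
7. back_panel@(1, 2) [+x clear] — {back_panel, cam, dowel, drawer_front, foot, rail, side_panel}
8. runner@(1, 3) [+x clear] — {back_panel, cam, dowel, drawer_front, foot, rail, runner, side_panel}

rail; cam; dowel; foot; drawer_front; side_panel; back_panel; runner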